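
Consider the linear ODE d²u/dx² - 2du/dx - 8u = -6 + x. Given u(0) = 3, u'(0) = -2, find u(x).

u = 25/32 - x/8 + 41*exp(4*x)/96 + 43*exp(-2*x)/24

Characteristic equation r² - 2r - 8 = 0 factors as (r + 2)(r - 4) = 0, so r = -2, 4.
Hence u_h = C1*exp(-2*x) + C2*exp(4*x).
For the particular solution try u_p = A0 + A1*x. Substituting and matching coefficients of each power of x gives A0 = 25/32, A1 = -1/8, so u_p = 25/32 - x/8.
General solution: u = 25/32 - x/8 + C1*exp(-2*x) + C2*exp(4*x).
Apply the initial conditions: u(0) = 25/32 + C1 + C2 = 3 and u'(0) = -1/8 - 2*C1 + 4*C2 = -2. Solving gives C1 = 43/24, C2 = 41/96.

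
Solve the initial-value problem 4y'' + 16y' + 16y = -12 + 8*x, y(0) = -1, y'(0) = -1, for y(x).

Divide through by 4: y'' + 4y' + 4y = -3 + 2*x.
Characteristic equation r² + 4r + 4 = 0 has discriminant (4)² - 4·(4) = 0, so r = -2 is a repeated root.
Hence y_h = (C1 + C2*x)*exp(-2*x).
For the particular solution try y_p = A0 + A1*x. Substituting and matching coefficients of each power of x gives A0 = -5/4, A1 = 1/2, so y_p = -5/4 + x/2.
General solution: y = -5/4 + x/2 + C1*exp(-2*x) + C2*x*exp(-2*x).
Apply the initial conditions: y(0) = -5/4 + C1 = -1 and y'(0) = 1/2 + C2 - 2*C1 = -1. Solving gives C1 = 1/4, C2 = -1.

y = -5/4 + x/2 + exp(-2*x)/4 - x*exp(-2*x)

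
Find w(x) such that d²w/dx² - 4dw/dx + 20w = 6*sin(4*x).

Characteristic equation r² - 4r + 20 = 0 has discriminant (-4)² - 4·(20) = -64 < 0, so r = 2 ± 4i.
Hence w_h = C1*cos(4*x)*exp(2*x) + C2*exp(2*x)*sin(4*x).
Try w_p = A*cos(4*x) + B*sin(4*x). Substituting and equating the coefficients of cos(4x) and sin(4x) gives A = 6/17, B = 3/34, so w_p = 3*sin(4*x)/34 + 6*cos(4*x)/17.

w = 3*sin(4*x)/34 + 6*cos(4*x)/17 + C1*cos(4*x)*exp(2*x) + C2*exp(2*x)*sin(4*x)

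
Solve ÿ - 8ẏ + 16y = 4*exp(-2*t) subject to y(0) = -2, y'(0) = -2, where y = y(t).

y = -19*exp(4*t)/9 + exp(-2*t)/9 + 20*t*exp(4*t)/3

Characteristic equation r² - 8r + 16 = 0 has discriminant (-8)² - 4·(16) = 0, so r = 4 is a repeated root.
Hence y_h = (C1 + C2*t)*exp(4*t).
Try y_p = A*exp(-2*t). Substituting into the equation and dividing by exp(-2*t) gives A = 1/9, so y_p = exp(-2*t)/9.
General solution: y = exp(-2*t)/9 + C1*exp(4*t) + C2*t*exp(4*t).
Apply the initial conditions: y(0) = 1/9 + C1 = -2 and y'(0) = -2/9 + C2 + 4*C1 = -2. Solving gives C1 = -19/9, C2 = 20/3.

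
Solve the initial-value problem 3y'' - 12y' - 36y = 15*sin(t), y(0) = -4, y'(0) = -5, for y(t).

y = -119*exp(6*t)/74 - 13*sin(t)/37 - 5*exp(-2*t)/2 + 4*cos(t)/37

Divide through by 3: y'' - 4y' - 12y = 5*sin(t).
Characteristic equation r² - 4r - 12 = 0 factors as (r + 2)(r - 6) = 0, so r = -2, 6.
Hence y_h = C1*exp(-2*t) + C2*exp(6*t).
Try y_p = A*cos(t) + B*sin(t). Substituting and equating the coefficients of cos(t) and sin(t) gives A = 4/37, B = -13/37, so y_p = -13*sin(t)/37 + 4*cos(t)/37.
General solution: y = -13*sin(t)/37 + 4*cos(t)/37 + C1*exp(-2*t) + C2*exp(6*t).
Apply the initial conditions: y(0) = 4/37 + C1 + C2 = -4 and y'(0) = -13/37 - 2*C1 + 6*C2 = -5. Solving gives C1 = -5/2, C2 = -119/74.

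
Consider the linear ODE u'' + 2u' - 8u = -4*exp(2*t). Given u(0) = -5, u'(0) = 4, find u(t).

u = -23*exp(2*t)/9 - 22*exp(-4*t)/9 - 2*t*exp(2*t)/3

Characteristic equation r² + 2r - 8 = 0 factors as (r - 2)(r + 4) = 0, so r = 2, -4.
Hence u_h = C1*exp(2*t) + C2*exp(-4*t).
Since exp(2*t) solves the homogeneous equation (r = 2 is a root of multiplicity 1), multiply the trial by t. Try u_p = A*t*exp(2*t). Substituting into the equation and dividing by exp(2*t) gives A = -2/3, so u_p = -2*t*exp(2*t)/3.
General solution: u = C1*exp(2*t) + C2*exp(-4*t) - 2*t*exp(2*t)/3.
Apply the initial conditions: u(0) = C1 + C2 = -5 and u'(0) = -2/3 - 4*C2 + 2*C1 = 4. Solving gives C1 = -23/9, C2 = -22/9.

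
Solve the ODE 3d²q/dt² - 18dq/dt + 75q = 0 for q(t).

Divide through by 3: q'' - 6q' + 25q = 0.
Characteristic equation r² - 6r + 25 = 0 has discriminant (-6)² - 4·(25) = -64 < 0, so r = 3 ± 4i.
Hence q_h = C1*cos(4*t)*exp(3*t) + C2*exp(3*t)*sin(4*t).

q = C1*cos(4*t)*exp(3*t) + C2*exp(3*t)*sin(4*t)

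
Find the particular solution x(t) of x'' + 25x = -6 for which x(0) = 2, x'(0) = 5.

x = -6/25 + 56*cos(5*t)/25 + sin(5*t)

Characteristic equation r² + 25 = 0 has discriminant (0)² - 4·(25) = -100 < 0, so r = ± 5i.
Hence x_h = C1*cos(5*t) + C2*sin(5*t).
For the particular solution try x_p = A0. Substituting and matching coefficients of each power of t gives A0 = -6/25, so x_p = -6/25.
General solution: x = -6/25 + C1*cos(5*t) + C2*sin(5*t).
Apply the initial conditions: x(0) = -6/25 + C1 = 2 and x'(0) = 5*C2 = 5. Solving gives C1 = 56/25, C2 = 1.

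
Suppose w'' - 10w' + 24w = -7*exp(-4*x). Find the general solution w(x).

w = -7*exp(-4*x)/80 + C1*exp(6*x) + C2*exp(4*x)

Characteristic equation r² - 10r + 24 = 0 factors as (r - 6)(r - 4) = 0, so r = 6, 4.
Hence w_h = C1*exp(6*x) + C2*exp(4*x).
Try w_p = A*exp(-4*x). Substituting into the equation and dividing by exp(-4*x) gives A = -7/80, so w_p = -7*exp(-4*x)/80.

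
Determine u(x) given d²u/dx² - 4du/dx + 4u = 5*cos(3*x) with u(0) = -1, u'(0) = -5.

u = -144*exp(2*x)/169 - 60*sin(3*x)/169 - 25*cos(3*x)/169 - 29*x*exp(2*x)/13

Characteristic equation r² - 4r + 4 = 0 has discriminant (-4)² - 4·(4) = 0, so r = 2 is a repeated root.
Hence u_h = (C1 + C2*x)*exp(2*x).
Try u_p = A*cos(3*x) + B*sin(3*x). Substituting and equating the coefficients of cos(3x) and sin(3x) gives A = -25/169, B = -60/169, so u_p = -60*sin(3*x)/169 - 25*cos(3*x)/169.
General solution: u = -60*sin(3*x)/169 - 25*cos(3*x)/169 + C1*exp(2*x) + C2*x*exp(2*x).
Apply the initial conditions: u(0) = -25/169 + C1 = -1 and u'(0) = -180/169 + C2 + 2*C1 = -5. Solving gives C1 = -144/169, C2 = -29/13.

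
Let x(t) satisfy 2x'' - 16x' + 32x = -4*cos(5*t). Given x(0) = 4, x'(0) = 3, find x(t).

x = 18*cos(5*t)/1681 + 80*sin(5*t)/1681 + 6706*exp(4*t)/1681 - 541*t*exp(4*t)/41

Divide through by 2: x'' - 8x' + 16x = -2*cos(5*t).
Characteristic equation r² - 8r + 16 = 0 has discriminant (-8)² - 4·(16) = 0, so r = 4 is a repeated root.
Hence x_h = (C1 + C2*t)*exp(4*t).
Try x_p = A*cos(5*t) + B*sin(5*t). Substituting and equating the coefficients of cos(5t) and sin(5t) gives A = 18/1681, B = 80/1681, so x_p = 18*cos(5*t)/1681 + 80*sin(5*t)/1681.
General solution: x = 18*cos(5*t)/1681 + 80*sin(5*t)/1681 + C1*exp(4*t) + C2*t*exp(4*t).
Apply the initial conditions: x(0) = 18/1681 + C1 = 4 and x'(0) = 400/1681 + C2 + 4*C1 = 3. Solving gives C1 = 6706/1681, C2 = -541/41.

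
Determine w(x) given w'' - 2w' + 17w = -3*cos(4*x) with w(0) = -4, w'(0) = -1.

w = -3*cos(4*x)/65 + 24*sin(4*x)/65 - 257*cos(4*x)*exp(x)/65 + 24*exp(x)*sin(4*x)/65

Characteristic equation r² - 2r + 17 = 0 has discriminant (-2)² - 4·(17) = -64 < 0, so r = 1 ± 4i.
Hence w_h = C1*cos(4*x)*exp(x) + C2*exp(x)*sin(4*x).
Try w_p = A*cos(4*x) + B*sin(4*x). Substituting and equating the coefficients of cos(4x) and sin(4x) gives A = -3/65, B = 24/65, so w_p = -3*cos(4*x)/65 + 24*sin(4*x)/65.
General solution: w = -3*cos(4*x)/65 + 24*sin(4*x)/65 + C1*cos(4*x)*exp(x) + C2*exp(x)*sin(4*x).
Apply the initial conditions: w(0) = -3/65 + C1 = -4 and w'(0) = 96/65 + C1 + 4*C2 = -1. Solving gives C1 = -257/65, C2 = 24/65.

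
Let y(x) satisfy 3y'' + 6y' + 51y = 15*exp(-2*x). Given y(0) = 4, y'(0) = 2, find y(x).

y = 5*exp(-2*x)/17 + 63*cos(4*x)*exp(-x)/17 + 107*exp(-x)*sin(4*x)/68

Divide through by 3: y'' + 2y' + 17y = 5*exp(-2*x).
Characteristic equation r² + 2r + 17 = 0 has discriminant (2)² - 4·(17) = -64 < 0, so r = -1 ± 4i.
Hence y_h = C1*cos(4*x)*exp(-x) + C2*exp(-x)*sin(4*x).
Try y_p = A*exp(-2*x). Substituting into the equation and dividing by exp(-2*x) gives A = 5/17, so y_p = 5*exp(-2*x)/17.
General solution: y = 5*exp(-2*x)/17 + C1*cos(4*x)*exp(-x) + C2*exp(-x)*sin(4*x).
Apply the initial conditions: y(0) = 5/17 + C1 = 4 and y'(0) = -10/17 - C1 + 4*C2 = 2. Solving gives C1 = 63/17, C2 = 107/68.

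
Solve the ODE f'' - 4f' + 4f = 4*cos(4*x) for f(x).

Characteristic equation r² - 4r + 4 = 0 has discriminant (-4)² - 4·(4) = 0, so r = 2 is a repeated root.
Hence f_h = (C1 + C2*x)*exp(2*x).
Try f_p = A*cos(4*x) + B*sin(4*x). Substituting and equating the coefficients of cos(4x) and sin(4x) gives A = -3/25, B = -4/25, so f_p = -4*sin(4*x)/25 - 3*cos(4*x)/25.

f = -4*sin(4*x)/25 - 3*cos(4*x)/25 + C1*exp(2*x) + C2*x*exp(2*x)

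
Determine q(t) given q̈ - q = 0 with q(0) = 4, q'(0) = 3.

Characteristic equation r² - 1 = 0 factors as (r - 1)(r + 1) = 0, so r = 1, -1.
Hence q_h = C1*exp(t) + C2*exp(-t).
Apply the initial conditions: q(0) = C1 + C2 = 4 and q'(0) = C1 - C2 = 3. Solving gives C1 = 7/2, C2 = 1/2.

q = exp(-t)/2 + 7*exp(t)/2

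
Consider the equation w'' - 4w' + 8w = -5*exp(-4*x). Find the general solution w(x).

w = -exp(-4*x)/8 + C1*cos(2*x)*exp(2*x) + C2*exp(2*x)*sin(2*x)

Characteristic equation r² - 4r + 8 = 0 has discriminant (-4)² - 4·(8) = -16 < 0, so r = 2 ± 2i.
Hence w_h = C1*cos(2*x)*exp(2*x) + C2*exp(2*x)*sin(2*x).
Try w_p = A*exp(-4*x). Substituting into the equation and dividing by exp(-4*x) gives A = -1/8, so w_p = -exp(-4*x)/8.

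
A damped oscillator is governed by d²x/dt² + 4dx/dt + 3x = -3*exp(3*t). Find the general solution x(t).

Characteristic equation r² + 4r + 3 = 0 factors as (r + 3)(r + 1) = 0, so r = -3, -1.
Hence x_h = C1*exp(-3*t) + C2*exp(-t).
Try x_p = A*exp(3*t). Substituting into the equation and dividing by exp(3*t) gives A = -1/8, so x_p = -exp(3*t)/8.

x = -exp(3*t)/8 + C1*exp(-3*t) + C2*exp(-t)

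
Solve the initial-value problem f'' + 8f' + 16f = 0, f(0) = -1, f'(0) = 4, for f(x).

Characteristic equation r² + 8r + 16 = 0 has discriminant (8)² - 4·(16) = 0, so r = -4 is a repeated root.
Hence f_h = (C1 + C2*x)*exp(-4*x).
Apply the initial conditions: f(0) = C1 = -1 and f'(0) = C2 - 4*C1 = 4. Solving gives C1 = -1, C2 = 0.

f = -exp(-4*x)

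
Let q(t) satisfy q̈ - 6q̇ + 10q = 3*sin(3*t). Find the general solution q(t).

Characteristic equation r² - 6r + 10 = 0 has discriminant (-6)² - 4·(10) = -4 < 0, so r = 3 ± i.
Hence q_h = C1*cos(t)*exp(3*t) + C2*exp(3*t)*sin(t).
Try q_p = A*cos(3*t) + B*sin(3*t). Substituting and equating the coefficients of cos(3t) and sin(3t) gives A = 54/325, B = 3/325, so q_p = 3*sin(3*t)/325 + 54*cos(3*t)/325.

q = 3*sin(3*t)/325 + 54*cos(3*t)/325 + C1*cos(t)*exp(3*t) + C2*exp(3*t)*sin(t)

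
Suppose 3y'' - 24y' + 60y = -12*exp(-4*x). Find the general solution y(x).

y = -exp(-4*x)/17 + C1*cos(2*x)*exp(4*x) + C2*exp(4*x)*sin(2*x)

Divide through by 3: y'' - 8y' + 20y = -4*exp(-4*x).
Characteristic equation r² - 8r + 20 = 0 has discriminant (-8)² - 4·(20) = -16 < 0, so r = 4 ± 2i.
Hence y_h = C1*cos(2*x)*exp(4*x) + C2*exp(4*x)*sin(2*x).
Try y_p = A*exp(-4*x). Substituting into the equation and dividing by exp(-4*x) gives A = -1/17, so y_p = -exp(-4*x)/17.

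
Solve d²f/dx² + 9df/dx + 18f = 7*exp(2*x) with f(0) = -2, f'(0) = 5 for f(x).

f = -14*exp(-3*x)/5 + 5*exp(-6*x)/8 + 7*exp(2*x)/40

Characteristic equation r² + 9r + 18 = 0 factors as (r + 3)(r + 6) = 0, so r = -3, -6.
Hence f_h = C1*exp(-3*x) + C2*exp(-6*x).
Try f_p = A*exp(2*x). Substituting into the equation and dividing by exp(2*x) gives A = 7/40, so f_p = 7*exp(2*x)/40.
General solution: f = 7*exp(2*x)/40 + C1*exp(-3*x) + C2*exp(-6*x).
Apply the initial conditions: f(0) = 7/40 + C1 + C2 = -2 and f'(0) = 7/20 - 6*C2 - 3*C1 = 5. Solving gives C1 = -14/5, C2 = 5/8.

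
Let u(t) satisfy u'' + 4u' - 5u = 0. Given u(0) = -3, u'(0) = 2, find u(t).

Characteristic equation r² + 4r - 5 = 0 factors as (r - 1)(r + 5) = 0, so r = 1, -5.
Hence u_h = C1*exp(t) + C2*exp(-5*t).
Apply the initial conditions: u(0) = C1 + C2 = -3 and u'(0) = C1 - 5*C2 = 2. Solving gives C1 = -13/6, C2 = -5/6.

u = -13*exp(t)/6 - 5*exp(-5*t)/6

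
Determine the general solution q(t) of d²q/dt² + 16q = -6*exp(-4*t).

Characteristic equation r² + 16 = 0 has discriminant (0)² - 4·(16) = -64 < 0, so r = ± 4i.
Hence q_h = C1*cos(4*t) + C2*sin(4*t).
Try q_p = A*exp(-4*t). Substituting into the equation and dividing by exp(-4*t) gives A = -3/16, so q_p = -3*exp(-4*t)/16.

q = -3*exp(-4*t)/16 + C1*cos(4*t) + C2*sin(4*t)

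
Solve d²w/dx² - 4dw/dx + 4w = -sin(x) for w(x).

Characteristic equation r² - 4r + 4 = 0 has discriminant (-4)² - 4·(4) = 0, so r = 2 is a repeated root.
Hence w_h = (C1 + C2*x)*exp(2*x).
Try w_p = A*cos(x) + B*sin(x). Substituting and equating the coefficients of cos(x) and sin(x) gives A = -4/25, B = -3/25, so w_p = -4*cos(x)/25 - 3*sin(x)/25.

w = -4*cos(x)/25 - 3*sin(x)/25 + C1*exp(2*x) + C2*x*exp(2*x)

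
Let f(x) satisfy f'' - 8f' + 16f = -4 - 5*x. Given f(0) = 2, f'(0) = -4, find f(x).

Characteristic equation r² - 8r + 16 = 0 has discriminant (-8)² - 4·(16) = 0, so r = 4 is a repeated root.
Hence f_h = (C1 + C2*x)*exp(4*x).
For the particular solution try f_p = A0 + A1*x. Substituting and matching coefficients of each power of x gives A0 = -13/32, A1 = -5/16, so f_p = -13/32 - 5*x/16.
General solution: f = -13/32 - 5*x/16 + C1*exp(4*x) + C2*x*exp(4*x).
Apply the initial conditions: f(0) = -13/32 + C1 = 2 and f'(0) = -5/16 + C2 + 4*C1 = -4. Solving gives C1 = 77/32, C2 = -213/16.

f = -13/32 - 5*x/16 + 77*exp(4*x)/32 - 213*x*exp(4*x)/16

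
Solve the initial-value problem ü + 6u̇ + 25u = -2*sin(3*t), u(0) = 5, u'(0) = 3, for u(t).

u = -8*sin(3*t)/145 + 9*cos(3*t)/145 + 716*cos(4*t)*exp(-3*t)/145 + 2607*exp(-3*t)*sin(4*t)/580

Characteristic equation r² + 6r + 25 = 0 has discriminant (6)² - 4·(25) = -64 < 0, so r = -3 ± 4i.
Hence u_h = C1*cos(4*t)*exp(-3*t) + C2*exp(-3*t)*sin(4*t).
Try u_p = A*cos(3*t) + B*sin(3*t). Substituting and equating the coefficients of cos(3t) and sin(3t) gives A = 9/145, B = -8/145, so u_p = -8*sin(3*t)/145 + 9*cos(3*t)/145.
General solution: u = -8*sin(3*t)/145 + 9*cos(3*t)/145 + C1*cos(4*t)*exp(-3*t) + C2*exp(-3*t)*sin(4*t).
Apply the initial conditions: u(0) = 9/145 + C1 = 5 and u'(0) = -24/145 - 3*C1 + 4*C2 = 3. Solving gives C1 = 716/145, C2 = 2607/580.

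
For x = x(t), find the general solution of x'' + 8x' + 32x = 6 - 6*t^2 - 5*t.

Characteristic equation r² + 8r + 32 = 0 has discriminant (8)² - 4·(32) = -64 < 0, so r = -4 ± 4i.
Hence x_h = C1*cos(4*t)*exp(-4*t) + C2*exp(-4*t)*sin(4*t).
For the particular solution try x_p = A0 + A1*t + A2*t^2. Substituting and matching coefficients of each power of t gives A0 = 55/256, A1 = -1/16, A2 = -3/16, so x_p = 55/256 - 3*t^2/16 - t/16.

x = 55/256 - 3*t**2/16 - t/16 + C1*cos(4*t)*exp(-4*t) + C2*exp(-4*t)*sin(4*t)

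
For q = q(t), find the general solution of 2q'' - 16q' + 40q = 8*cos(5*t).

Divide through by 2: q'' - 8q' + 20q = 4*cos(5*t).
Characteristic equation r² - 8r + 20 = 0 has discriminant (-8)² - 4·(20) = -16 < 0, so r = 4 ± 2i.
Hence q_h = C1*cos(2*t)*exp(4*t) + C2*exp(4*t)*sin(2*t).
Try q_p = A*cos(5*t) + B*sin(5*t). Substituting and equating the coefficients of cos(5t) and sin(5t) gives A = -4/325, B = -32/325, so q_p = -32*sin(5*t)/325 - 4*cos(5*t)/325.

q = -32*sin(5*t)/325 - 4*cos(5*t)/325 + C1*cos(2*t)*exp(4*t) + C2*exp(4*t)*sin(2*t)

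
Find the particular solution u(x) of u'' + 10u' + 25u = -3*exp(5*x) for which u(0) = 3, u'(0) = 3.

Characteristic equation r² + 10r + 25 = 0 has discriminant (10)² - 4·(25) = 0, so r = -5 is a repeated root.
Hence u_h = (C1 + C2*x)*exp(-5*x).
Try u_p = A*exp(5*x). Substituting into the equation and dividing by exp(5*x) gives A = -3/100, so u_p = -3*exp(5*x)/100.
General solution: u = -3*exp(5*x)/100 + C1*exp(-5*x) + C2*x*exp(-5*x).
Apply the initial conditions: u(0) = -3/100 + C1 = 3 and u'(0) = -3/20 + C2 - 5*C1 = 3. Solving gives C1 = 303/100, C2 = 183/10.

u = -3*exp(5*x)/100 + 303*exp(-5*x)/100 + 183*x*exp(-5*x)/10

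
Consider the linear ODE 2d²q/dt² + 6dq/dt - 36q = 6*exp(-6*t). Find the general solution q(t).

Divide through by 2: q'' + 3q' - 18q = 3*exp(-6*t).
Characteristic equation r² + 3r - 18 = 0 factors as (r + 6)(r - 3) = 0, so r = -6, 3.
Hence q_h = C1*exp(-6*t) + C2*exp(3*t).
Since exp(-6*t) solves the homogeneous equation (r = -6 is a root of multiplicity 1), multiply the trial by t. Try q_p = A*t*exp(-6*t). Substituting into the equation and dividing by exp(-6*t) gives A = -1/3, so q_p = -t*exp(-6*t)/3.

q = C1*exp(-6*t) + C2*exp(3*t) - t*exp(-6*t)/3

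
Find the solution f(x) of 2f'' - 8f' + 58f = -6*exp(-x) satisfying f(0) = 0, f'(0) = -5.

f = -3*exp(-x)/34 - 179*exp(2*x)*sin(5*x)/170 + 3*cos(5*x)*exp(2*x)/34

Divide through by 2: f'' - 4f' + 29f = -3*exp(-x).
Characteristic equation r² - 4r + 29 = 0 has discriminant (-4)² - 4·(29) = -100 < 0, so r = 2 ± 5i.
Hence f_h = C1*cos(5*x)*exp(2*x) + C2*exp(2*x)*sin(5*x).
Try f_p = A*exp(-x). Substituting into the equation and dividing by exp(-x) gives A = -3/34, so f_p = -3*exp(-x)/34.
General solution: f = -3*exp(-x)/34 + C1*cos(5*x)*exp(2*x) + C2*exp(2*x)*sin(5*x).
Apply the initial conditions: f(0) = -3/34 + C1 = 0 and f'(0) = 3/34 + 2*C1 + 5*C2 = -5. Solving gives C1 = 3/34, C2 = -179/170.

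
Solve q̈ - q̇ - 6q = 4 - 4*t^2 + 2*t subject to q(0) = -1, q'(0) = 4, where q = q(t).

q = -19/54 - 13*exp(-2*t)/10 - 5*t/9 + 2*t**2/3 + 88*exp(3*t)/135

Characteristic equation r² - r - 6 = 0 factors as (r - 3)(r + 2) = 0, so r = 3, -2.
Hence q_h = C1*exp(3*t) + C2*exp(-2*t).
For the particular solution try q_p = A0 + A1*t + A2*t^2. Substituting and matching coefficients of each power of t gives A0 = -19/54, A1 = -5/9, A2 = 2/3, so q_p = -19/54 - 5*t/9 + 2*t^2/3.
General solution: q = -19/54 - 5*t/9 + 2*t^2/3 + C1*exp(3*t) + C2*exp(-2*t).
Apply the initial conditions: q(0) = -19/54 + C1 + C2 = -1 and q'(0) = -5/9 - 2*C2 + 3*C1 = 4. Solving gives C1 = 88/135, C2 = -13/10.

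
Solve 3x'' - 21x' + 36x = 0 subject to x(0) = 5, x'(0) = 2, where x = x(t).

Divide through by 3: x'' - 7x' + 12x = 0.
Characteristic equation r² - 7r + 12 = 0 factors as (r - 4)(r - 3) = 0, so r = 4, 3.
Hence x_h = C1*exp(4*t) + C2*exp(3*t).
Apply the initial conditions: x(0) = C1 + C2 = 5 and x'(0) = 3*C2 + 4*C1 = 2. Solving gives C1 = -13, C2 = 18.

x = -13*exp(4*t) + 18*exp(3*t)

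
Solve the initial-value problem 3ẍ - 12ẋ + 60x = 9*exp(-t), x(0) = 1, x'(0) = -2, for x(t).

x = 3*exp(-t)/25 - 91*exp(2*t)*sin(4*t)/100 + 22*cos(4*t)*exp(2*t)/25

Divide through by 3: x'' - 4x' + 20x = 3*exp(-t).
Characteristic equation r² - 4r + 20 = 0 has discriminant (-4)² - 4·(20) = -64 < 0, so r = 2 ± 4i.
Hence x_h = C1*cos(4*t)*exp(2*t) + C2*exp(2*t)*sin(4*t).
Try x_p = A*exp(-t). Substituting into the equation and dividing by exp(-t) gives A = 3/25, so x_p = 3*exp(-t)/25.
General solution: x = 3*exp(-t)/25 + C1*cos(4*t)*exp(2*t) + C2*exp(2*t)*sin(4*t).
Apply the initial conditions: x(0) = 3/25 + C1 = 1 and x'(0) = -3/25 + 2*C1 + 4*C2 = -2. Solving gives C1 = 22/25, C2 = -91/100.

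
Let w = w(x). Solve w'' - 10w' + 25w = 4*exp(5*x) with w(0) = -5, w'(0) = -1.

w = -5*exp(5*x) + 2*x**2*exp(5*x) + 24*x*exp(5*x)

Characteristic equation r² - 10r + 25 = 0 has discriminant (-10)² - 4·(25) = 0, so r = 5 is a repeated root.
Hence w_h = (C1 + C2*x)*exp(5*x).
Since exp(5*x) solves the homogeneous equation (r = 5 is a root of multiplicity 2), multiply the trial by x^2. Try w_p = A*x^2*exp(5*x). Substituting into the equation and dividing by exp(5*x) gives A = 2, so w_p = 2*x^2*exp(5*x).
General solution: w = C1*exp(5*x) + 2*x^2*exp(5*x) + C2*x*exp(5*x).
Apply the initial conditions: w(0) = C1 = -5 and w'(0) = C2 + 5*C1 = -1. Solving gives C1 = -5, C2 = 24.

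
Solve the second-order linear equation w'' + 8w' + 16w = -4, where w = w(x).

Characteristic equation r² + 8r + 16 = 0 has discriminant (8)² - 4·(16) = 0, so r = -4 is a repeated root.
Hence w_h = (C1 + C2*x)*exp(-4*x).
For the particular solution try w_p = A0. Substituting and matching coefficients of each power of x gives A0 = -1/4, so w_p = -1/4.

w = -1/4 + C1*exp(-4*x) + C2*x*exp(-4*x)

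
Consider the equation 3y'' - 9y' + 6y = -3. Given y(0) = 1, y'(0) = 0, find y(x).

Divide through by 3: y'' - 3y' + 2y = -1.
Characteristic equation r² - 3r + 2 = 0 factors as (r - 2)(r - 1) = 0, so r = 2, 1.
Hence y_h = C1*exp(2*x) + C2*exp(x).
For the particular solution try y_p = A0. Substituting and matching coefficients of each power of x gives A0 = -1/2, so y_p = -1/2.
General solution: y = -1/2 + C1*exp(2*x) + C2*exp(x).
Apply the initial conditions: y(0) = -1/2 + C1 + C2 = 1 and y'(0) = C2 + 2*C1 = 0. Solving gives C1 = -3/2, C2 = 3.

y = -1/2 + 3*exp(x) - 3*exp(2*x)/2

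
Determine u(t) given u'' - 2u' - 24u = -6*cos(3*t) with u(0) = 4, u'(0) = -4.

Characteristic equation r² - 2r - 24 = 0 factors as (r - 6)(r + 4) = 0, so r = 6, -4.
Hence u_h = C1*exp(6*t) + C2*exp(-4*t).
Try u_p = A*cos(3*t) + B*sin(3*t). Substituting and equating the coefficients of cos(3t) and sin(3t) gives A = 22/125, B = 4/125, so u_p = 4*sin(3*t)/125 + 22*cos(3*t)/125.
General solution: u = 4*sin(3*t)/125 + 22*cos(3*t)/125 + C1*exp(6*t) + C2*exp(-4*t).
Apply the initial conditions: u(0) = 22/125 + C1 + C2 = 4 and u'(0) = 12/125 - 4*C2 + 6*C1 = -4. Solving gives C1 = 28/25, C2 = 338/125.

u = 4*sin(3*t)/125 + 22*cos(3*t)/125 + 28*exp(6*t)/25 + 338*exp(-4*t)/125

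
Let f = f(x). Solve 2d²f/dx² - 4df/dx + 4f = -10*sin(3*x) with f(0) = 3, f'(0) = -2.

Divide through by 2: f'' - 2f' + 2f = -5*sin(3*x).
Characteristic equation r² - 2r + 2 = 0 has discriminant (-2)² - 4·(2) = -4 < 0, so r = 1 ± i.
Hence f_h = C1*cos(x)*exp(x) + C2*exp(x)*sin(x).
Try f_p = A*cos(3*x) + B*sin(3*x). Substituting and equating the coefficients of cos(3x) and sin(3x) gives A = -6/17, B = 7/17, so f_p = -6*cos(3*x)/17 + 7*sin(3*x)/17.
General solution: f = -6*cos(3*x)/17 + 7*sin(3*x)/17 + C1*cos(x)*exp(x) + C2*exp(x)*sin(x).
Apply the initial conditions: f(0) = -6/17 + C1 = 3 and f'(0) = 21/17 + C1 + C2 = -2. Solving gives C1 = 57/17, C2 = -112/17.

f = -6*cos(3*x)/17 + 7*sin(3*x)/17 - 112*exp(x)*sin(x)/17 + 57*cos(x)*exp(x)/17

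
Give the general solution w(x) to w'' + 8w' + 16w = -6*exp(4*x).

w = -3*exp(4*x)/32 + C1*exp(-4*x) + C2*x*exp(-4*x)

Characteristic equation r² + 8r + 16 = 0 has discriminant (8)² - 4·(16) = 0, so r = -4 is a repeated root.
Hence w_h = (C1 + C2*x)*exp(-4*x).
Try w_p = A*exp(4*x). Substituting into the equation and dividing by exp(4*x) gives A = -3/32, so w_p = -3*exp(4*x)/32.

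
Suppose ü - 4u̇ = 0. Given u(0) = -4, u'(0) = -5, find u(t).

u = -11/4 - 5*exp(4*t)/4

Characteristic equation r² - 4r = 0 factors as (r - 4)r = 0, so r = 4, 0.
Hence u_h = C1*exp(4*t) + C2.
Apply the initial conditions: u(0) = C1 + C2 = -4 and u'(0) = 4*C1 = -5. Solving gives C1 = -5/4, C2 = -11/4.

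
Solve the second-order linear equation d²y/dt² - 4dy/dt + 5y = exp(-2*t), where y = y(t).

y = exp(-2*t)/17 + C1*cos(t)*exp(2*t) + C2*exp(2*t)*sin(t)

Characteristic equation r² - 4r + 5 = 0 has discriminant (-4)² - 4·(5) = -4 < 0, so r = 2 ± i.
Hence y_h = C1*cos(t)*exp(2*t) + C2*exp(2*t)*sin(t).
Try y_p = A*exp(-2*t). Substituting into the equation and dividing by exp(-2*t) gives A = 1/17, so y_p = exp(-2*t)/17.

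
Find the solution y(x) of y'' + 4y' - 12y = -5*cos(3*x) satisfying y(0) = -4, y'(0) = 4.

Characteristic equation r² + 4r - 12 = 0 factors as (r + 6)(r - 2) = 0, so r = -6, 2.
Hence y_h = C1*exp(-6*x) + C2*exp(2*x).
Try y_p = A*cos(3*x) + B*sin(3*x). Substituting and equating the coefficients of cos(3x) and sin(3x) gives A = 7/39, B = -4/39, so y_p = -4*sin(3*x)/39 + 7*cos(3*x)/39.
General solution: y = -4*sin(3*x)/39 + 7*cos(3*x)/39 + C1*exp(-6*x) + C2*exp(2*x).
Apply the initial conditions: y(0) = 7/39 + C1 + C2 = -4 and y'(0) = -4/13 - 6*C1 + 2*C2 = 4. Solving gives C1 = -19/12, C2 = -135/52.

y = -135*exp(2*x)/52 - 19*exp(-6*x)/12 - 4*sin(3*x)/39 + 7*cos(3*x)/39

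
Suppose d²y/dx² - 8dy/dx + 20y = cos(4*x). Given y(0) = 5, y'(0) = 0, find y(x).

y = -2*sin(4*x)/65 + cos(4*x)/260 - 1291*exp(4*x)*sin(2*x)/130 + 1299*cos(2*x)*exp(4*x)/260

Characteristic equation r² - 8r + 20 = 0 has discriminant (-8)² - 4·(20) = -16 < 0, so r = 4 ± 2i.
Hence y_h = C1*cos(2*x)*exp(4*x) + C2*exp(4*x)*sin(2*x).
Try y_p = A*cos(4*x) + B*sin(4*x). Substituting and equating the coefficients of cos(4x) and sin(4x) gives A = 1/260, B = -2/65, so y_p = -2*sin(4*x)/65 + cos(4*x)/260.
General solution: y = -2*sin(4*x)/65 + cos(4*x)/260 + C1*cos(2*x)*exp(4*x) + C2*exp(4*x)*sin(2*x).
Apply the initial conditions: y(0) = 1/260 + C1 = 5 and y'(0) = -8/65 + 2*C2 + 4*C1 = 0. Solving gives C1 = 1299/260, C2 = -1291/130.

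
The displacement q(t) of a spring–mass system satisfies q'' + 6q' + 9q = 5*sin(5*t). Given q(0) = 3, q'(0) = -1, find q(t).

Characteristic equation r² + 6r + 9 = 0 has discriminant (6)² - 4·(9) = 0, so r = -3 is a repeated root.
Hence q_h = (C1 + C2*t)*exp(-3*t).
Try q_p = A*cos(5*t) + B*sin(5*t). Substituting and equating the coefficients of cos(5t) and sin(5t) gives A = -75/578, B = -20/289, so q_p = -75*cos(5*t)/578 - 20*sin(5*t)/289.
General solution: q = -75*cos(5*t)/578 - 20*sin(5*t)/289 + C1*exp(-3*t) + C2*t*exp(-3*t).
Apply the initial conditions: q(0) = -75/578 + C1 = 3 and q'(0) = -100/289 + C2 - 3*C1 = -1. Solving gives C1 = 1809/578, C2 = 297/34.

q = -75*cos(5*t)/578 - 20*sin(5*t)/289 + 1809*exp(-3*t)/578 + 297*t*exp(-3*t)/34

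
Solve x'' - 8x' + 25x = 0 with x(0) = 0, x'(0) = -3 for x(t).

x = -exp(4*t)*sin(3*t)

Characteristic equation r² - 8r + 25 = 0 has discriminant (-8)² - 4·(25) = -36 < 0, so r = 4 ± 3i.
Hence x_h = C1*cos(3*t)*exp(4*t) + C2*exp(4*t)*sin(3*t).
Apply the initial conditions: x(0) = C1 = 0 and x'(0) = 3*C2 + 4*C1 = -3. Solving gives C1 = 0, C2 = -1.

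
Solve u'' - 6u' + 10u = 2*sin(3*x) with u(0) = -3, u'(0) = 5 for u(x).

u = 2*sin(3*x)/325 + 36*cos(3*x)/325 - 1011*cos(x)*exp(3*x)/325 + 4652*exp(3*x)*sin(x)/325

Characteristic equation r² - 6r + 10 = 0 has discriminant (-6)² - 4·(10) = -4 < 0, so r = 3 ± i.
Hence u_h = C1*cos(x)*exp(3*x) + C2*exp(3*x)*sin(x).
Try u_p = A*cos(3*x) + B*sin(3*x). Substituting and equating the coefficients of cos(3x) and sin(3x) gives A = 36/325, B = 2/325, so u_p = 2*sin(3*x)/325 + 36*cos(3*x)/325.
General solution: u = 2*sin(3*x)/325 + 36*cos(3*x)/325 + C1*cos(x)*exp(3*x) + C2*exp(3*x)*sin(x).
Apply the initial conditions: u(0) = 36/325 + C1 = -3 and u'(0) = 6/325 + C2 + 3*C1 = 5. Solving gives C1 = -1011/325, C2 = 4652/325.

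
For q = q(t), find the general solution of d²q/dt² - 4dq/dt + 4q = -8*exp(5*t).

Characteristic equation r² - 4r + 4 = 0 has discriminant (-4)² - 4·(4) = 0, so r = 2 is a repeated root.
Hence q_h = (C1 + C2*t)*exp(2*t).
Try q_p = A*exp(5*t). Substituting into the equation and dividing by exp(5*t) gives A = -8/9, so q_p = -8*exp(5*t)/9.

q = -8*exp(5*t)/9 + C1*exp(2*t) + C2*t*exp(2*t)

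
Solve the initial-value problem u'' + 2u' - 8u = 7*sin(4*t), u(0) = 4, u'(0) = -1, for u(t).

Characteristic equation r² + 2r - 8 = 0 factors as (r + 4)(r - 2) = 0, so r = -4, 2.
Hence u_h = C1*exp(-4*t) + C2*exp(2*t).
Try u_p = A*cos(4*t) + B*sin(4*t). Substituting and equating the coefficients of cos(4t) and sin(4t) gives A = -7/80, B = -21/80, so u_p = -21*sin(4*t)/80 - 7*cos(4*t)/80.
General solution: u = -21*sin(4*t)/80 - 7*cos(4*t)/80 + C1*exp(-4*t) + C2*exp(2*t).
Apply the initial conditions: u(0) = -7/80 + C1 + C2 = 4 and u'(0) = -21/20 - 4*C1 + 2*C2 = -1. Solving gives C1 = 65/48, C2 = 41/15.

u = -21*sin(4*t)/80 - 7*cos(4*t)/80 + 41*exp(2*t)/15 + 65*exp(-4*t)/48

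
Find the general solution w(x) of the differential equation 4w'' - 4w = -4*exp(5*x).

Divide through by 4: w'' - w = -exp(5*x).
Characteristic equation r² - 1 = 0 factors as (r - 1)(r + 1) = 0, so r = 1, -1.
Hence w_h = C1*exp(x) + C2*exp(-x).
Try w_p = A*exp(5*x). Substituting into the equation and dividing by exp(5*x) gives A = -1/24, so w_p = -exp(5*x)/24.

w = -exp(5*x)/24 + C1*exp(x) + C2*exp(-x)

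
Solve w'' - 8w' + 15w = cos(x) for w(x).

w = -2*sin(x)/65 + 7*cos(x)/130 + C1*exp(3*x) + C2*exp(5*x)

Characteristic equation r² - 8r + 15 = 0 factors as (r - 3)(r - 5) = 0, so r = 3, 5.
Hence w_h = C1*exp(3*x) + C2*exp(5*x).
Try w_p = A*cos(x) + B*sin(x). Substituting and equating the coefficients of cos(x) and sin(x) gives A = 7/130, B = -2/65, so w_p = -2*sin(x)/65 + 7*cos(x)/130.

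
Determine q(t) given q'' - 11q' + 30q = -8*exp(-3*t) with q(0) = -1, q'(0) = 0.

q = -5*exp(5*t) - exp(-3*t)/9 + 37*exp(6*t)/9

Characteristic equation r² - 11r + 30 = 0 factors as (r - 6)(r - 5) = 0, so r = 6, 5.
Hence q_h = C1*exp(6*t) + C2*exp(5*t).
Try q_p = A*exp(-3*t). Substituting into the equation and dividing by exp(-3*t) gives A = -1/9, so q_p = -exp(-3*t)/9.
General solution: q = -exp(-3*t)/9 + C1*exp(6*t) + C2*exp(5*t).
Apply the initial conditions: q(0) = -1/9 + C1 + C2 = -1 and q'(0) = 1/3 + 5*C2 + 6*C1 = 0. Solving gives C1 = 37/9, C2 = -5.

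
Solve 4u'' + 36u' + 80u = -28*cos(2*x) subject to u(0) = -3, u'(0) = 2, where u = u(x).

Divide through by 4: u'' + 9u' + 20u = -7*cos(2*x).
Characteristic equation r² + 9r + 20 = 0 factors as (r + 5)(r + 4) = 0, so r = -5, -4.
Hence u_h = C1*exp(-5*x) + C2*exp(-4*x).
Try u_p = A*cos(2*x) + B*sin(2*x). Substituting and equating the coefficients of cos(2x) and sin(2x) gives A = -28/145, B = -63/290, so u_p = -63*sin(2*x)/290 - 28*cos(2*x)/145.
General solution: u = -63*sin(2*x)/290 - 28*cos(2*x)/145 + C1*exp(-5*x) + C2*exp(-4*x).
Apply the initial conditions: u(0) = -28/145 + C1 + C2 = -3 and u'(0) = -63/145 - 5*C1 - 4*C2 = 2. Solving gives C1 = 255/29, C2 = -58/5.

u = -63*sin(2*x)/290 - 58*exp(-4*x)/5 - 28*cos(2*x)/145 + 255*exp(-5*x)/29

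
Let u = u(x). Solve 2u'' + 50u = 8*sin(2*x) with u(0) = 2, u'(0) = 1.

Divide through by 2: u'' + 25u = 4*sin(2*x).
Characteristic equation r² + 25 = 0 has discriminant (0)² - 4·(25) = -100 < 0, so r = ± 5i.
Hence u_h = C1*cos(5*x) + C2*sin(5*x).
Try u_p = A*cos(2*x) + B*sin(2*x). Substituting and equating the coefficients of cos(2x) and sin(2x) gives A = 0, B = 4/21, so u_p = 4*sin(2*x)/21.
General solution: u = 4*sin(2*x)/21 + C1*cos(5*x) + C2*sin(5*x).
Apply the initial conditions: u(0) = C1 = 2 and u'(0) = 8/21 + 5*C2 = 1. Solving gives C1 = 2, C2 = 13/105.

u = 2*cos(5*x) + 4*sin(2*x)/21 + 13*sin(5*x)/105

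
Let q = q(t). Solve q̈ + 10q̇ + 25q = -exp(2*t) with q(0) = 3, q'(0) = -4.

q = -exp(2*t)/49 + 148*exp(-5*t)/49 + 78*t*exp(-5*t)/7

Characteristic equation r² + 10r + 25 = 0 has discriminant (10)² - 4·(25) = 0, so r = -5 is a repeated root.
Hence q_h = (C1 + C2*t)*exp(-5*t).
Try q_p = A*exp(2*t). Substituting into the equation and dividing by exp(2*t) gives A = -1/49, so q_p = -exp(2*t)/49.
General solution: q = -exp(2*t)/49 + C1*exp(-5*t) + C2*t*exp(-5*t).
Apply the initial conditions: q(0) = -1/49 + C1 = 3 and q'(0) = -2/49 + C2 - 5*C1 = -4. Solving gives C1 = 148/49, C2 = 78/7.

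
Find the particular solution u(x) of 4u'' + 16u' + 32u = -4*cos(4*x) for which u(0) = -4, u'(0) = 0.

Divide through by 4: u'' + 4u' + 8u = -cos(4*x).
Characteristic equation r² + 4r + 8 = 0 has discriminant (4)² - 4·(8) = -16 < 0, so r = -2 ± 2i.
Hence u_h = C1*cos(2*x)*exp(-2*x) + C2*exp(-2*x)*sin(2*x).
Try u_p = A*cos(4*x) + B*sin(4*x). Substituting and equating the coefficients of cos(4x) and sin(4x) gives A = 1/40, B = -1/20, so u_p = -sin(4*x)/20 + cos(4*x)/40.
General solution: u = -sin(4*x)/20 + cos(4*x)/40 + C1*cos(2*x)*exp(-2*x) + C2*exp(-2*x)*sin(2*x).
Apply the initial conditions: u(0) = 1/40 + C1 = -4 and u'(0) = -1/5 - 2*C1 + 2*C2 = 0. Solving gives C1 = -161/40, C2 = -157/40.

u = -sin(4*x)/20 + cos(4*x)/40 - 161*cos(2*x)*exp(-2*x)/40 - 157*exp(-2*x)*sin(2*x)/40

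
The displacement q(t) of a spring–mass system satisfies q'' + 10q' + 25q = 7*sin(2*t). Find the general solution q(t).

q = -140*cos(2*t)/841 + 147*sin(2*t)/841 + C1*exp(-5*t) + C2*t*exp(-5*t)

Characteristic equation r² + 10r + 25 = 0 has discriminant (10)² - 4·(25) = 0, so r = -5 is a repeated root.
Hence q_h = (C1 + C2*t)*exp(-5*t).
Try q_p = A*cos(2*t) + B*sin(2*t). Substituting and equating the coefficients of cos(2t) and sin(2t) gives A = -140/841, B = 147/841, so q_p = -140*cos(2*t)/841 + 147*sin(2*t)/841.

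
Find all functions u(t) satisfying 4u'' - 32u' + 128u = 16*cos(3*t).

Divide through by 4: u'' - 8u' + 32u = 4*cos(3*t).
Characteristic equation r² - 8r + 32 = 0 has discriminant (-8)² - 4·(32) = -64 < 0, so r = 4 ± 4i.
Hence u_h = C1*cos(4*t)*exp(4*t) + C2*exp(4*t)*sin(4*t).
Try u_p = A*cos(3*t) + B*sin(3*t). Substituting and equating the coefficients of cos(3t) and sin(3t) gives A = 92/1105, B = -96/1105, so u_p = -96*sin(3*t)/1105 + 92*cos(3*t)/1105.

u = -96*sin(3*t)/1105 + 92*cos(3*t)/1105 + C1*cos(4*t)*exp(4*t) + C2*exp(4*t)*sin(4*t)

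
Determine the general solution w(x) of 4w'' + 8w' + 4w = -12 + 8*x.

Divide through by 4: w'' + 2w' + w = -3 + 2*x.
Characteristic equation r² + 2r + 1 = 0 has discriminant (2)² - 4·(1) = 0, so r = -1 is a repeated root.
Hence w_h = (C1 + C2*x)*exp(-x).
For the particular solution try w_p = A0 + A1*x. Substituting and matching coefficients of each power of x gives A0 = -7, A1 = 2, so w_p = -7 + 2*x.

w = -7 + 2*x + C1*exp(-x) + C2*x*exp(-x)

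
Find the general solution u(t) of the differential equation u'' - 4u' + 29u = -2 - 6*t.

Characteristic equation r² - 4r + 29 = 0 has discriminant (-4)² - 4·(29) = -100 < 0, so r = 2 ± 5i.
Hence u_h = C1*cos(5*t)*exp(2*t) + C2*exp(2*t)*sin(5*t).
For the particular solution try u_p = A0 + A1*t. Substituting and matching coefficients of each power of t gives A0 = -82/841, A1 = -6/29, so u_p = -82/841 - 6*t/29.

u = -82/841 - 6*t/29 + C1*cos(5*t)*exp(2*t) + C2*exp(2*t)*sin(5*t)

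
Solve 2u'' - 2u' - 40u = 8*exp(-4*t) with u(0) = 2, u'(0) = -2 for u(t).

u = 58*exp(5*t)/81 + 104*exp(-4*t)/81 - 4*t*exp(-4*t)/9

Divide through by 2: u'' - u' - 20u = 4*exp(-4*t).
Characteristic equation r² - r - 20 = 0 factors as (r + 4)(r - 5) = 0, so r = -4, 5.
Hence u_h = C1*exp(-4*t) + C2*exp(5*t).
Since exp(-4*t) solves the homogeneous equation (r = -4 is a root of multiplicity 1), multiply the trial by t. Try u_p = A*t*exp(-4*t). Substituting into the equation and dividing by exp(-4*t) gives A = -4/9, so u_p = -4*t*exp(-4*t)/9.
General solution: u = C1*exp(-4*t) + C2*exp(5*t) - 4*t*exp(-4*t)/9.
Apply the initial conditions: u(0) = C1 + C2 = 2 and u'(0) = -4/9 - 4*C1 + 5*C2 = -2. Solving gives C1 = 104/81, C2 = 58/81.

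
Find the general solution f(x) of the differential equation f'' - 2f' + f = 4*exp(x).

Characteristic equation r² - 2r + 1 = 0 has discriminant (-2)² - 4·(1) = 0, so r = 1 is a repeated root.
Hence f_h = (C1 + C2*x)*exp(x).
Since exp(x) solves the homogeneous equation (r = 1 is a root of multiplicity 2), multiply the trial by x^2. Try f_p = A*x^2*exp(x). Substituting into the equation and dividing by exp(x) gives A = 2, so f_p = 2*x^2*exp(x).

f = C1*exp(x) + 2*x**2*exp(x) + C2*x*exp(x)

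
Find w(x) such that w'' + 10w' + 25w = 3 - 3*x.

w = 21/125 - 3*x/25 + C1*exp(-5*x) + C2*x*exp(-5*x)

Characteristic equation r² + 10r + 25 = 0 has discriminant (10)² - 4·(25) = 0, so r = -5 is a repeated root.
Hence w_h = (C1 + C2*x)*exp(-5*x).
For the particular solution try w_p = A0 + A1*x. Substituting and matching coefficients of each power of x gives A0 = 21/125, A1 = -3/25, so w_p = 21/125 - 3*x/25.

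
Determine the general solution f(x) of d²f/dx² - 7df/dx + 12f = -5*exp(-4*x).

Characteristic equation r² - 7r + 12 = 0 factors as (r - 4)(r - 3) = 0, so r = 4, 3.
Hence f_h = C1*exp(4*x) + C2*exp(3*x).
Try f_p = A*exp(-4*x). Substituting into the equation and dividing by exp(-4*x) gives A = -5/56, so f_p = -5*exp(-4*x)/56.

f = -5*exp(-4*x)/56 + C1*exp(4*x) + C2*exp(3*x)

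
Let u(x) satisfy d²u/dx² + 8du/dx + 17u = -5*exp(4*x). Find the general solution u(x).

Characteristic equation r² + 8r + 17 = 0 has discriminant (8)² - 4·(17) = -4 < 0, so r = -4 ± i.
Hence u_h = C1*cos(x)*exp(-4*x) + C2*exp(-4*x)*sin(x).
Try u_p = A*exp(4*x). Substituting into the equation and dividing by exp(4*x) gives A = -1/13, so u_p = -exp(4*x)/13.

u = -exp(4*x)/13 + C1*cos(x)*exp(-4*x) + C2*exp(-4*x)*sin(x)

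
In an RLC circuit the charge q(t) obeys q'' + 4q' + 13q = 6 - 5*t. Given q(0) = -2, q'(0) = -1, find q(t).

q = 98/169 - 5*t/13 - 976*exp(-2*t)*sin(3*t)/507 - 436*cos(3*t)*exp(-2*t)/169

Characteristic equation r² + 4r + 13 = 0 has discriminant (4)² - 4·(13) = -36 < 0, so r = -2 ± 3i.
Hence q_h = C1*cos(3*t)*exp(-2*t) + C2*exp(-2*t)*sin(3*t).
For the particular solution try q_p = A0 + A1*t. Substituting and matching coefficients of each power of t gives A0 = 98/169, A1 = -5/13, so q_p = 98/169 - 5*t/13.
General solution: q = 98/169 - 5*t/13 + C1*cos(3*t)*exp(-2*t) + C2*exp(-2*t)*sin(3*t).
Apply the initial conditions: q(0) = 98/169 + C1 = -2 and q'(0) = -5/13 - 2*C1 + 3*C2 = -1. Solving gives C1 = -436/169, C2 = -976/507.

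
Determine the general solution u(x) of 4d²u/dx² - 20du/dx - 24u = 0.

Divide through by 4: u'' - 5u' - 6u = 0.
Characteristic equation r² - 5r - 6 = 0 factors as (r + 1)(r - 6) = 0, so r = -1, 6.
Hence u_h = C1*exp(-x) + C2*exp(6*x).

u = C1*exp(-x) + C2*exp(6*x)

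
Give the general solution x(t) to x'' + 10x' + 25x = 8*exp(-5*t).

Characteristic equation r² + 10r + 25 = 0 has discriminant (10)² - 4·(25) = 0, so r = -5 is a repeated root.
Hence x_h = (C1 + C2*t)*exp(-5*t).
Since exp(-5*t) solves the homogeneous equation (r = -5 is a root of multiplicity 2), multiply the trial by t^2. Try x_p = A*t^2*exp(-5*t). Substituting into the equation and dividing by exp(-5*t) gives A = 4, so x_p = 4*t^2*exp(-5*t).

x = C1*exp(-5*t) + 4*t**2*exp(-5*t) + C2*t*exp(-5*t)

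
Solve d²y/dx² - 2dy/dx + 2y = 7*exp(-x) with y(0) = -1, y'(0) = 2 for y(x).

Characteristic equation r² - 2r + 2 = 0 has discriminant (-2)² - 4·(2) = -4 < 0, so r = 1 ± i.
Hence y_h = C1*cos(x)*exp(x) + C2*exp(x)*sin(x).
Try y_p = A*exp(-x). Substituting into the equation and dividing by exp(-x) gives A = 7/5, so y_p = 7*exp(-x)/5.
General solution: y = 7*exp(-x)/5 + C1*cos(x)*exp(x) + C2*exp(x)*sin(x).
Apply the initial conditions: y(0) = 7/5 + C1 = -1 and y'(0) = -7/5 + C1 + C2 = 2. Solving gives C1 = -12/5, C2 = 29/5.

y = 7*exp(-x)/5 - 12*cos(x)*exp(x)/5 + 29*exp(x)*sin(x)/5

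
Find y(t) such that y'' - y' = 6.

Characteristic equation r² - r = 0 factors as (r - 1)r = 0, so r = 1, 0.
Hence y_h = C1*exp(t) + C2.
Since 0 is a characteristic root (multiplicity 1), multiply the polynomial trial by t: try y_p = A0*t. Substituting and matching coefficients of each power of t gives A0 = -6, so y_p = -6*t.

y = C2 - 6*t + C1*exp(t)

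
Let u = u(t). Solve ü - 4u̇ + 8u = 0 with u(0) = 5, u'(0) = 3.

u = 5*cos(2*t)*exp(2*t) - 7*exp(2*t)*sin(2*t)/2

Characteristic equation r² - 4r + 8 = 0 has discriminant (-4)² - 4·(8) = -16 < 0, so r = 2 ± 2i.
Hence u_h = C1*cos(2*t)*exp(2*t) + C2*exp(2*t)*sin(2*t).
Apply the initial conditions: u(0) = C1 = 5 and u'(0) = 2*C1 + 2*C2 = 3. Solving gives C1 = 5, C2 = -7/2.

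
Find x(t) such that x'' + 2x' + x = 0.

Characteristic equation r² + 2r + 1 = 0 has discriminant (2)² - 4·(1) = 0, so r = -1 is a repeated root.
Hence x_h = (C1 + C2*t)*exp(-t).

x = C1*exp(-t) + C2*t*exp(-t)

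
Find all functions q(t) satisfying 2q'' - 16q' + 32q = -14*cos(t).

q = -105*cos(t)/289 + 56*sin(t)/289 + C1*exp(4*t) + C2*t*exp(4*t)

Divide through by 2: q'' - 8q' + 16q = -7*cos(t).
Characteristic equation r² - 8r + 16 = 0 has discriminant (-8)² - 4·(16) = 0, so r = 4 is a repeated root.
Hence q_h = (C1 + C2*t)*exp(4*t).
Try q_p = A*cos(t) + B*sin(t). Substituting and equating the coefficients of cos(t) and sin(t) gives A = -105/289, B = 56/289, so q_p = -105*cos(t)/289 + 56*sin(t)/289.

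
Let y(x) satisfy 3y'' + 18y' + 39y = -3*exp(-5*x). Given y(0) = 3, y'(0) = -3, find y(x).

Divide through by 3: y'' + 6y' + 13y = -exp(-5*x).
Characteristic equation r² + 6r + 13 = 0 has discriminant (6)² - 4·(13) = -16 < 0, so r = -3 ± 2i.
Hence y_h = C1*cos(2*x)*exp(-3*x) + C2*exp(-3*x)*sin(2*x).
Try y_p = A*exp(-5*x). Substituting into the equation and dividing by exp(-5*x) gives A = -1/8, so y_p = -exp(-5*x)/8.
General solution: y = -exp(-5*x)/8 + C1*cos(2*x)*exp(-3*x) + C2*exp(-3*x)*sin(2*x).
Apply the initial conditions: y(0) = -1/8 + C1 = 3 and y'(0) = 5/8 - 3*C1 + 2*C2 = -3. Solving gives C1 = 25/8, C2 = 23/8.

y = -exp(-5*x)/8 + 23*exp(-3*x)*sin(2*x)/8 + 25*cos(2*x)*exp(-3*x)/8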